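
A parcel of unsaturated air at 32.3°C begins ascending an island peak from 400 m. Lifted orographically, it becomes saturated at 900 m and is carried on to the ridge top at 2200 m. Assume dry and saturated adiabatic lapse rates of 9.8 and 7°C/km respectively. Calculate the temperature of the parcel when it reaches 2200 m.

400 → 900 m (dry, 9.8°C/km): ΔT = -9.8 × 0.5 = -4.9°C → T = 27.4°C
900 → 2200 m (saturated, 7°C/km): ΔT = -7 × 1.3 = -9.1°C → T = 18.3°C

18.3°C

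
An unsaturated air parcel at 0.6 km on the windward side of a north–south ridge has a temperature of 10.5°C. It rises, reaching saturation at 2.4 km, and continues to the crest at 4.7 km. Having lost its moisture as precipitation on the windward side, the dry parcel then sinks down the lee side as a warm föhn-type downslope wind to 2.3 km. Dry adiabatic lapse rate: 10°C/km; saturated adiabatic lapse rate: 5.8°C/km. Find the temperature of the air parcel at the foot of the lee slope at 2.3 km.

3.16°C

From 600 m to 2400 m (dry): cools by 10 × 1.8 = 18°C, giving -7.5°C.
From 2400 m to 4700 m (saturated): cools by 5.8 × 2.3 = 13.34°C, giving -20.84°C.
From 4700 m to 2300 m (dry descent): warms by 10 × 2.4 = 24°C, giving 3.16°C.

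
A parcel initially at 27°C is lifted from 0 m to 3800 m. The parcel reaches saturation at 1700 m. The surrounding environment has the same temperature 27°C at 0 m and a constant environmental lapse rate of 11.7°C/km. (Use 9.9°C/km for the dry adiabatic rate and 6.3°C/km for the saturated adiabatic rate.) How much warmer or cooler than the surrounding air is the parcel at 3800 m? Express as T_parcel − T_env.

Parcel:
  0–1700 m, dry: Δz = 1.7 km ⇒ ΔT = -16.83°C; T = 10.17°C
  1700–3800 m, saturated: Δz = 2.1 km ⇒ ΔT = -13.23°C; T = -3.06°C
Environment:
  0–3800 m, environment: Δz = 3.8 km ⇒ ΔT = -44.46°C; T = -17.46°C
T_parcel − T_env = -3.06 − (-17.46) = +14.4°C

+14.4°C (parcel warmer than environment)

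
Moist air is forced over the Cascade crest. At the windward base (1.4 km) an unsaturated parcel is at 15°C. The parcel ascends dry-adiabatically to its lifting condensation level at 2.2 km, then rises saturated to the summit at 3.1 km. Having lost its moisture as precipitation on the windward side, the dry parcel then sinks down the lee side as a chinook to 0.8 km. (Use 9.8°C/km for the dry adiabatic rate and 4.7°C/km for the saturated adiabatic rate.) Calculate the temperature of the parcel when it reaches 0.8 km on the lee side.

Dry to 2200 m: -9.8 × 0.8 km = -7.84°C, so T = 7.16°C.
Saturated to 3100 m: -4.7 × 0.9 km = -4.23°C, so T = 2.93°C.
Dry descent to 800 m: +9.8 × 2.3 km = +22.54°C, so T = 25.47°C.

25.47°C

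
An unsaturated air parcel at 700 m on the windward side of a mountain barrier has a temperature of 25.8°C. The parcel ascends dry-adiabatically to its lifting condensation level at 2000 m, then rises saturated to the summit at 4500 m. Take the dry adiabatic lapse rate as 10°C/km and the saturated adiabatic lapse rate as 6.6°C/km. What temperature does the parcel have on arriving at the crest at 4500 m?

-3.7°C

700 → 2000 m (dry, 10°C/km): ΔT = -10 × 1.3 = -13°C → T = 12.8°C
2000 → 4500 m (saturated, 6.6°C/km): ΔT = -6.6 × 2.5 = -16.5°C → T = -3.7°C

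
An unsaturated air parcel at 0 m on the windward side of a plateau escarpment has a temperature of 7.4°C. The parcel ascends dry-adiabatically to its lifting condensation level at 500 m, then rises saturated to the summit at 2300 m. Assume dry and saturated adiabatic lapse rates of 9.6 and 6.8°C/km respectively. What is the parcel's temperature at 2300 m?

-9.64°C

0 → 500 m (dry, 9.6°C/km): ΔT = -9.6 × 0.5 = -4.8°C → T = 2.6°C
500 → 2300 m (saturated, 6.8°C/km): ΔT = -6.8 × 1.8 = -12.24°C → T = -9.64°C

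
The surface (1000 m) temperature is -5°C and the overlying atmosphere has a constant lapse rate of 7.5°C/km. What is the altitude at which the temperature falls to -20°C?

3000 m

Height above start = (-5 − (-20)) / 7.5 = 2 km
Altitude = 1000 m + 2000 m = 3000 m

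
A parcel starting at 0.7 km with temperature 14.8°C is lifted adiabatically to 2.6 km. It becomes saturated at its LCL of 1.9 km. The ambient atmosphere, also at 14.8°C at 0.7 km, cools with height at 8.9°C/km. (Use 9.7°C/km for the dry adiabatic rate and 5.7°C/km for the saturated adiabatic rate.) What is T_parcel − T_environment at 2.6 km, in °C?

+1.28°C (parcel warmer than environment)

Parcel:
  From 700 m to 1900 m (dry): cools by 9.7 × 1.2 = 11.64°C, giving 3.16°C.
  From 1900 m to 2600 m (saturated): cools by 5.7 × 0.7 = 3.99°C, giving -0.83°C.
Environment:
  From 700 m to 2600 m (environment): cools by 8.9 × 1.9 = 16.91°C, giving -2.11°C.
T_parcel − T_env = -0.83 − (-2.11) = +1.28°C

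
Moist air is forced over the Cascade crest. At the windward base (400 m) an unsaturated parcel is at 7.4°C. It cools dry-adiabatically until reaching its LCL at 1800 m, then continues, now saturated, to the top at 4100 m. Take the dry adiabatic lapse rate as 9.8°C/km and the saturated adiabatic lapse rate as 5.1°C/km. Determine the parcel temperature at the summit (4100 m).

-18.05°C

From 400 m to 1800 m (dry): cools by 9.8 × 1.4 = 13.72°C, giving -6.32°C.
From 1800 m to 4100 m (saturated): cools by 5.1 × 2.3 = 11.73°C, giving -18.05°C.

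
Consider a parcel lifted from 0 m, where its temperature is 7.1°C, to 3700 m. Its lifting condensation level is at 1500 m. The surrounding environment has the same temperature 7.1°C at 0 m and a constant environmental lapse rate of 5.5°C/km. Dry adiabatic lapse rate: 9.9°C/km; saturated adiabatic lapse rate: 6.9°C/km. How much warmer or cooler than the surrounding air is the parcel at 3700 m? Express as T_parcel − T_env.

-9.68°C (parcel cooler than environment)

Parcel:
  Dry to 1500 m: -9.9 × 1.5 km = -14.85°C, so T = -7.75°C.
  Saturated to 3700 m: -6.9 × 2.2 km = -15.18°C, so T = -22.93°C.
Environment:
  Environment to 3700 m: -5.5 × 3.7 km = -20.35°C, so T = -13.25°C.
T_parcel − T_env = -22.93 − (-13.25) = -9.68°C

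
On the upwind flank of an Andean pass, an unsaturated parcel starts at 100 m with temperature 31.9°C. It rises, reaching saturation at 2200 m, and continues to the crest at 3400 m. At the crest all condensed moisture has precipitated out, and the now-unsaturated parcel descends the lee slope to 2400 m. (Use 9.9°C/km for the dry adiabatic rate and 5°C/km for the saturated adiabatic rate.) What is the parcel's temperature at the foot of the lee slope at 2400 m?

100 → 2200 m (dry, 9.9°C/km): ΔT = -9.9 × 2.1 = -20.79°C → T = 11.11°C
2200 → 3400 m (saturated, 5°C/km): ΔT = -5 × 1.2 = -6°C → T = 5.11°C
3400 → 2400 m (dry descent, 9.9°C/km): ΔT = +9.9 × 1 = +9.9°C → T = 15.01°C

15.01°C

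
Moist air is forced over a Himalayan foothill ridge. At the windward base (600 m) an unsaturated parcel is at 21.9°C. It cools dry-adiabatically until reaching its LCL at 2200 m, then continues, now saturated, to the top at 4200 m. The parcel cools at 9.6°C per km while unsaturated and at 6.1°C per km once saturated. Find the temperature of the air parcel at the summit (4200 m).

-5.66°C

600 → 2200 m (dry, 9.6°C/km): ΔT = -9.6 × 1.6 = -15.36°C → T = 6.54°C
2200 → 4200 m (saturated, 6.1°C/km): ΔT = -6.1 × 2 = -12.2°C → T = -5.66°C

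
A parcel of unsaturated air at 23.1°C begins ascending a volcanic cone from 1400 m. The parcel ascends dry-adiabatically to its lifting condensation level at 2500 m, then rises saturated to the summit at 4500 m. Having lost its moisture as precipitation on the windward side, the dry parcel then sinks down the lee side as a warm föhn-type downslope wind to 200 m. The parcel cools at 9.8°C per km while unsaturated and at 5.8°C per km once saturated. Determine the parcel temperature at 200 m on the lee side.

42.86°C

1400–2500 m, dry: Δz = 1.1 km ⇒ ΔT = -10.78°C; T = 12.32°C
2500–4500 m, saturated: Δz = 2 km ⇒ ΔT = -11.6°C; T = 0.72°C
4500–200 m, dry descent: Δz = 4.3 km ⇒ ΔT = +42.14°C; T = 42.86°C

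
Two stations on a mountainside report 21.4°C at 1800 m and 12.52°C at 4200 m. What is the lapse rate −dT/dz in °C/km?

Γ = −ΔT/Δz = (21.4 − 12.52) / (4200 − 1800) m
  = 8.88°C / 2.4 km = 3.7°C/km

3.7°C/km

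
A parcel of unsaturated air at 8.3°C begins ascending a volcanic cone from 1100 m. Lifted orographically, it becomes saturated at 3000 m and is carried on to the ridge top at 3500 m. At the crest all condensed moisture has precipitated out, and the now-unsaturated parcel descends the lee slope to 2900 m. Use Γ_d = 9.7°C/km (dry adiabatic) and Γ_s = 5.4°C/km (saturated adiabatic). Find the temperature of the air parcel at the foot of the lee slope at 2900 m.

1100–3000 m, dry: Δz = 1.9 km ⇒ ΔT = -18.43°C; T = -10.13°C
3000–3500 m, saturated: Δz = 0.5 km ⇒ ΔT = -2.7°C; T = -12.83°C
3500–2900 m, dry descent: Δz = 0.6 km ⇒ ΔT = +5.82°C; T = -7.01°C

-7.01°C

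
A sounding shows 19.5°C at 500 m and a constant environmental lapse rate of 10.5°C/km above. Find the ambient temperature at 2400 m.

-0.45°C

From 500 m to 2400 m (environmental): cools by 10.5 × 1.9 = 19.95°C, giving -0.45°C.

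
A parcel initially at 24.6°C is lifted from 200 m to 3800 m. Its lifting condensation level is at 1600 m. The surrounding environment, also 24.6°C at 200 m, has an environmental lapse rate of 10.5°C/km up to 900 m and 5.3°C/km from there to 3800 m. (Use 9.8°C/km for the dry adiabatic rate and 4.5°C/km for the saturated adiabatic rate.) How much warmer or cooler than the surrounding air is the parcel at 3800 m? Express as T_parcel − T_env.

-0.9°C (parcel cooler than environment)

Parcel:
  200 → 1600 m (dry, 9.8°C/km): ΔT = -9.8 × 1.4 = -13.72°C → T = 10.88°C
  1600 → 3800 m (saturated, 4.5°C/km): ΔT = -4.5 × 2.2 = -9.9°C → T = 0.98°C
Environment:
  200 → 900 m (environment, lower layer, 10.5°C/km): ΔT = -10.5 × 0.7 = -7.35°C → T = 17.25°C
  900 → 3800 m (environment, upper layer, 5.3°C/km): ΔT = -5.3 × 2.9 = -15.37°C → T = 1.88°C
T_parcel − T_env = 0.98 − 1.88 = -0.9°C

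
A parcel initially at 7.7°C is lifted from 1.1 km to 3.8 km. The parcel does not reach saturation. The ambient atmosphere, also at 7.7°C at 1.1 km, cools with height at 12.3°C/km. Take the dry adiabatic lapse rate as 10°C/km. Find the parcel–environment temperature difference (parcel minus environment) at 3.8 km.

+6.21°C (parcel warmer than environment)

Parcel:
  From 1100 m to 3800 m (dry): cools by 10 × 2.7 = 27°C, giving -19.3°C.
Environment:
  From 1100 m to 3800 m (environment): cools by 12.3 × 2.7 = 33.21°C, giving -25.51°C.
T_parcel − T_env = -19.3 − (-25.51) = +6.21°C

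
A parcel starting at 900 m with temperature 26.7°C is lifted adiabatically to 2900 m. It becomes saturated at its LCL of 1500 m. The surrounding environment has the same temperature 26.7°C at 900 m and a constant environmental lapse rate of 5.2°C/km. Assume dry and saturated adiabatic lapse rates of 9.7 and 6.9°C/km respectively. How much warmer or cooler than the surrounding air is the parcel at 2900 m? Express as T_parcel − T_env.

-5.08°C (parcel cooler than environment)

Parcel:
  From 900 m to 1500 m (dry): cools by 9.7 × 0.6 = 5.82°C, giving 20.88°C.
  From 1500 m to 2900 m (saturated): cools by 6.9 × 1.4 = 9.66°C, giving 11.22°C.
Environment:
  From 900 m to 2900 m (environment): cools by 5.2 × 2 = 10.4°C, giving 16.3°C.
T_parcel − T_env = 11.22 − 16.3 = -5.08°C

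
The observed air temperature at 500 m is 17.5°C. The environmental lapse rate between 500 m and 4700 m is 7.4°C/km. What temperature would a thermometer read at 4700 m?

-13.58°C

500 → 4700 m (environmental, 7.4°C/km): ΔT = -7.4 × 4.2 = -31.08°C → T = -13.58°C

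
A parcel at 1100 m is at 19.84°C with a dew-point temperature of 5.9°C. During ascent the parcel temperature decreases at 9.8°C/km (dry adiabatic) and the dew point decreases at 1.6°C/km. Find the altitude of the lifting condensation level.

T and T_d converge at 9.8 − 1.6 = 8.2°C per km
Height above start = (19.84 − 5.9) / 8.2 = 1.7 km
LCL altitude = 1100 m + 1700 m = 2800 m

2800 m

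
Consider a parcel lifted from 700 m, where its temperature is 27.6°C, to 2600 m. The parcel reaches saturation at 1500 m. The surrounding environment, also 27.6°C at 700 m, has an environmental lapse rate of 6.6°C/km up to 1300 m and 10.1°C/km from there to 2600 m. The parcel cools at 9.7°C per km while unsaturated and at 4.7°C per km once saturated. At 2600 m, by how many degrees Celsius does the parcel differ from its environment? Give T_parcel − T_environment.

Parcel:
  700–1500 m, dry: Δz = 0.8 km ⇒ ΔT = -7.76°C; T = 19.84°C
  1500–2600 m, saturated: Δz = 1.1 km ⇒ ΔT = -5.17°C; T = 14.67°C
Environment:
  700–1300 m, environment, lower layer: Δz = 0.6 km ⇒ ΔT = -3.96°C; T = 23.64°C
  1300–2600 m, environment, upper layer: Δz = 1.3 km ⇒ ΔT = -13.13°C; T = 10.51°C
T_parcel − T_env = 14.67 − 10.51 = +4.16°C

+4.16°C (parcel warmer than environment)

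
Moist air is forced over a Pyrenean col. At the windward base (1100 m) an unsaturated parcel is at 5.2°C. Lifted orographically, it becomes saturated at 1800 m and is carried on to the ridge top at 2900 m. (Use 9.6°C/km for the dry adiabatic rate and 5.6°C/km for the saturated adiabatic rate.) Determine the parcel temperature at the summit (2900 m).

From 1100 m to 1800 m (dry): cools by 9.6 × 0.7 = 6.72°C, giving -1.52°C.
From 1800 m to 2900 m (saturated): cools by 5.6 × 1.1 = 6.16°C, giving -7.68°C.

-7.68°C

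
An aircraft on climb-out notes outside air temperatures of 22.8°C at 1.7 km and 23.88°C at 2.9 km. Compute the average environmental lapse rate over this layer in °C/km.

Γ = −ΔT/Δz = (22.8 − 23.88) / (2900 − 1700) m
  = -1.08°C / 1.2 km = -0.9°C/km

-0.9°C/km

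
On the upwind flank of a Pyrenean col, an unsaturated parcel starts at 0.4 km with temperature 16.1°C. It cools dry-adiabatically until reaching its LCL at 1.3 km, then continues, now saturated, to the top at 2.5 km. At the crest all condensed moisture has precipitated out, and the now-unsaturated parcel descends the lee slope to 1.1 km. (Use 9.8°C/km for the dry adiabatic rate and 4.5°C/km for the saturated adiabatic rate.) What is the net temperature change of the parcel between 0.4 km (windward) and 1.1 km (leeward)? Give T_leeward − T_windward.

400 → 1300 m (dry, 9.8°C/km): ΔT = -9.8 × 0.9 = -8.82°C → T = 7.28°C
1300 → 2500 m (saturated, 4.5°C/km): ΔT = -4.5 × 1.2 = -5.4°C → T = 1.88°C
2500 → 1100 m (dry descent, 9.8°C/km): ΔT = +9.8 × 1.4 = +13.72°C → T = 15.6°C
Net change vs windward start: 15.6 − 16.1 = -0.5°C

-0.5°C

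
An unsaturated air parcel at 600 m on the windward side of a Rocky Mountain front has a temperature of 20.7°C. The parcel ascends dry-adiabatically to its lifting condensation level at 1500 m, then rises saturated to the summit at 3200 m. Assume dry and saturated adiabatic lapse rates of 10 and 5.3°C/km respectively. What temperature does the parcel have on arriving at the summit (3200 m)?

600–1500 m, dry: Δz = 0.9 km ⇒ ΔT = -9°C; T = 11.7°C
1500–3200 m, saturated: Δz = 1.7 km ⇒ ΔT = -9.01°C; T = 2.69°C

2.69°C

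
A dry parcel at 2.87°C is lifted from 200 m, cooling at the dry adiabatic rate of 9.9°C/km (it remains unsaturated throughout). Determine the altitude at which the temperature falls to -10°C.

Height above start = (2.87 − (-10)) / 9.9 = 1.3 km
Altitude = 200 m + 1300 m = 1500 m

1500 m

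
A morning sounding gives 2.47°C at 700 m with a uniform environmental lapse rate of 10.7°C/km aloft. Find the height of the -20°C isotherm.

Height above start = (2.47 − (-20)) / 10.7 = 2.1 km
Altitude = 700 m + 2100 m = 2800 m

2800 m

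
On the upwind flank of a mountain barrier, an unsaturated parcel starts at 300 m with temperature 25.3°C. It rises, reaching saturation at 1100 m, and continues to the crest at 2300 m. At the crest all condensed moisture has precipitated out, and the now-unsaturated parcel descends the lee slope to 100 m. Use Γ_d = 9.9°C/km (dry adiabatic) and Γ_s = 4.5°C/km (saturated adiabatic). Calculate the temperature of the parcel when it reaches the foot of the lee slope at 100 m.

Dry to 1100 m: -9.9 × 0.8 km = -7.92°C, so T = 17.38°C.
Saturated to 2300 m: -4.5 × 1.2 km = -5.4°C, so T = 11.98°C.
Dry descent to 100 m: +9.9 × 2.2 km = +21.78°C, so T = 33.76°C.

33.76°C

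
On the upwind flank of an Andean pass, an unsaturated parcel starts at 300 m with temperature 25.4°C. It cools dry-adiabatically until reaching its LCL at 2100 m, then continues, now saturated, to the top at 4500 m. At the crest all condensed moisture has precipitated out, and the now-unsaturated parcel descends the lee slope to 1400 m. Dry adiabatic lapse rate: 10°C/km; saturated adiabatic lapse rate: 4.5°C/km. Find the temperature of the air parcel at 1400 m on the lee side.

From 300 m to 2100 m (dry): cools by 10 × 1.8 = 18°C, giving 7.4°C.
From 2100 m to 4500 m (saturated): cools by 4.5 × 2.4 = 10.8°C, giving -3.4°C.
From 4500 m to 1400 m (dry descent): warms by 10 × 3.1 = 31°C, giving 27.6°C.

27.6°C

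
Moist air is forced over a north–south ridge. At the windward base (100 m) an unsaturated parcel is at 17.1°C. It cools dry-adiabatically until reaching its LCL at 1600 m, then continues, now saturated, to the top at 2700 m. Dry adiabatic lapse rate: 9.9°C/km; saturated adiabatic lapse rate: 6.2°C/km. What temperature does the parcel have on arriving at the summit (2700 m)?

100–1600 m, dry: Δz = 1.5 km ⇒ ΔT = -14.85°C; T = 2.25°C
1600–2700 m, saturated: Δz = 1.1 km ⇒ ΔT = -6.82°C; T = -4.57°C

-4.57°C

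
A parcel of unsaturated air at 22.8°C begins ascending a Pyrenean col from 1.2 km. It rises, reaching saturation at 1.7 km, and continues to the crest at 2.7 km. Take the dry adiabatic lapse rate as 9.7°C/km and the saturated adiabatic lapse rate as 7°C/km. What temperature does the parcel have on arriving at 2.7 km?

10.95°C

1200 → 1700 m (dry, 9.7°C/km): ΔT = -9.7 × 0.5 = -4.85°C → T = 17.95°C
1700 → 2700 m (saturated, 7°C/km): ΔT = -7 × 1 = -7°C → T = 10.95°C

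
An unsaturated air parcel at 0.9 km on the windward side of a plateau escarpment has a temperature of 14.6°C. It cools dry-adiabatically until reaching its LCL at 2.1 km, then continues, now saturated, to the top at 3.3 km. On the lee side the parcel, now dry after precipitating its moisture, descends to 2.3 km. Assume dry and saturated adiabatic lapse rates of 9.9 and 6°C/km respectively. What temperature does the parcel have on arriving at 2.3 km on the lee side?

From 900 m to 2100 m (dry): cools by 9.9 × 1.2 = 11.88°C, giving 2.72°C.
From 2100 m to 3300 m (saturated): cools by 6 × 1.2 = 7.2°C, giving -4.48°C.
From 3300 m to 2300 m (dry descent): warms by 9.9 × 1 = 9.9°C, giving 5.42°C.

5.42°C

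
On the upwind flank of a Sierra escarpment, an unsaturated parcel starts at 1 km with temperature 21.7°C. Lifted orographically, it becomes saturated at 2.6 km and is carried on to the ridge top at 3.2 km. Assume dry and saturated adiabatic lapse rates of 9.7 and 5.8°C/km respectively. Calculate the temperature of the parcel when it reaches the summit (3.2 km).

2.7°C

From 1000 m to 2600 m (dry): cools by 9.7 × 1.6 = 15.52°C, giving 6.18°C.
From 2600 m to 3200 m (saturated): cools by 5.8 × 0.6 = 3.48°C, giving 2.7°C.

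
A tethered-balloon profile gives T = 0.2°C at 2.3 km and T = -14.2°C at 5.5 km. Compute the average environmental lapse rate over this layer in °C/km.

4.5°C/km

Γ = −ΔT/Δz = (0.2 − (-14.2)) / (5500 − 2300) m
  = 14.4°C / 3.2 km = 4.5°C/km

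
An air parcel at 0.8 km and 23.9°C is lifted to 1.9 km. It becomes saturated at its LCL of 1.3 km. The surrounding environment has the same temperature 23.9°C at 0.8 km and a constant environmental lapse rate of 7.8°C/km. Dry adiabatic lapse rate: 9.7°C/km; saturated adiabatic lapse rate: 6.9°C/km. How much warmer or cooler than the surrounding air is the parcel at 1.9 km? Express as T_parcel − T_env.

-0.41°C (parcel cooler than environment)

Parcel:
  800 → 1300 m (dry, 9.7°C/km): ΔT = -9.7 × 0.5 = -4.85°C → T = 19.05°C
  1300 → 1900 m (saturated, 6.9°C/km): ΔT = -6.9 × 0.6 = -4.14°C → T = 14.91°C
Environment:
  800 → 1900 m (environment, 7.8°C/km): ΔT = -7.8 × 1.1 = -8.58°C → T = 15.32°C
T_parcel − T_env = 14.91 − 15.32 = -0.41°C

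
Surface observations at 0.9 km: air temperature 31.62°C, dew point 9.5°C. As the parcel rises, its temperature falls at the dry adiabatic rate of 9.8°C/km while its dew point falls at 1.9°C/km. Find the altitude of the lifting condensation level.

T and T_d converge at 9.8 − 1.9 = 7.9°C per km
Height above start = (31.62 − 9.5) / 7.9 = 2.8 km
LCL altitude = 900 m + 2800 m = 3700 m

3.7 km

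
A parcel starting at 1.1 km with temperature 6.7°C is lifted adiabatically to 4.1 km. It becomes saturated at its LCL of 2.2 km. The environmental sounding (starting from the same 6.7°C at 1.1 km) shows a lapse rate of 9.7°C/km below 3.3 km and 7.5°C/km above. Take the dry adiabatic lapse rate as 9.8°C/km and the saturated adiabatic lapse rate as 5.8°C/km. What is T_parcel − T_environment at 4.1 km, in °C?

Parcel:
  1100–2200 m, dry: Δz = 1.1 km ⇒ ΔT = -10.78°C; T = -4.08°C
  2200–4100 m, saturated: Δz = 1.9 km ⇒ ΔT = -11.02°C; T = -15.1°C
Environment:
  1100–3300 m, environment, lower layer: Δz = 2.2 km ⇒ ΔT = -21.34°C; T = -14.64°C
  3300–4100 m, environment, upper layer: Δz = 0.8 km ⇒ ΔT = -6°C; T = -20.64°C
T_parcel − T_env = -15.1 − (-20.64) = +5.54°C

+5.54°C (parcel warmer than environment)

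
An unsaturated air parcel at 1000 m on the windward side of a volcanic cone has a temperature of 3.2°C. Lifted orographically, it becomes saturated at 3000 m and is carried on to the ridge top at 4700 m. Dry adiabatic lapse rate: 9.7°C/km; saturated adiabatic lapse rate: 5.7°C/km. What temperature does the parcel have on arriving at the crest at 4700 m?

-25.89°C

1000–3000 m, dry: Δz = 2 km ⇒ ΔT = -19.4°C; T = -16.2°C
3000–4700 m, saturated: Δz = 1.7 km ⇒ ΔT = -9.69°C; T = -25.89°C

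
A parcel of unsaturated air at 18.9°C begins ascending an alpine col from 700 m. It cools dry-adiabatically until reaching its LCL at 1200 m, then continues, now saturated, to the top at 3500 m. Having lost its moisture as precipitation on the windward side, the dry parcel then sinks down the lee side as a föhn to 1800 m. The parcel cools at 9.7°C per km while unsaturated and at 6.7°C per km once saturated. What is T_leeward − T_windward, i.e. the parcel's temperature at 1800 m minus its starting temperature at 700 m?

700–1200 m, dry: Δz = 0.5 km ⇒ ΔT = -4.85°C; T = 14.05°C
1200–3500 m, saturated: Δz = 2.3 km ⇒ ΔT = -15.41°C; T = -1.36°C
3500–1800 m, dry descent: Δz = 1.7 km ⇒ ΔT = +16.49°C; T = 15.13°C
Net change vs windward start: 15.13 − 18.9 = -3.77°C

-3.77°C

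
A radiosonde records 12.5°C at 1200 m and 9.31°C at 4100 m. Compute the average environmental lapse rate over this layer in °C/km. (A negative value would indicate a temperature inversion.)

1.1°C/km

Γ = −ΔT/Δz = (12.5 − 9.31) / (4100 − 1200) m
  = 3.19°C / 2.9 km = 1.1°C/km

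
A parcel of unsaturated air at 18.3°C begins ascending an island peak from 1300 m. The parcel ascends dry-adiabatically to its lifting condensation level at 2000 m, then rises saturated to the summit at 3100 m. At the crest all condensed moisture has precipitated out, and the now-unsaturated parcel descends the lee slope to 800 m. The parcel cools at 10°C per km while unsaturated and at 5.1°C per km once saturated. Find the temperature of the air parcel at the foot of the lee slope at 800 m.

28.69°C

1300–2000 m, dry: Δz = 0.7 km ⇒ ΔT = -7°C; T = 11.3°C
2000–3100 m, saturated: Δz = 1.1 km ⇒ ΔT = -5.61°C; T = 5.69°C
3100–800 m, dry descent: Δz = 2.3 km ⇒ ΔT = +23°C; T = 28.69°C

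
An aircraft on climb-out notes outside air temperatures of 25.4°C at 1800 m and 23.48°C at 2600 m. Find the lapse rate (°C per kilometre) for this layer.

2.4°C/km

Γ = −ΔT/Δz = (25.4 − 23.48) / (2600 − 1800) m
  = 1.92°C / 0.8 km = 2.4°C/km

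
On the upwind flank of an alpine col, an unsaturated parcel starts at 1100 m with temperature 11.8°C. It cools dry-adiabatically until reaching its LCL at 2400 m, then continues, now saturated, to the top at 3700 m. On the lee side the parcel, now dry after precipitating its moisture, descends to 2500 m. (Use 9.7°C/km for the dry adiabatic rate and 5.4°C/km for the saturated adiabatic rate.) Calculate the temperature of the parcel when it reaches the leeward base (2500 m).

3.81°C

Dry to 2400 m: -9.7 × 1.3 km = -12.61°C, so T = -0.81°C.
Saturated to 3700 m: -5.4 × 1.3 km = -7.02°C, so T = -7.83°C.
Dry descent to 2500 m: +9.7 × 1.2 km = +11.64°C, so T = 3.81°C.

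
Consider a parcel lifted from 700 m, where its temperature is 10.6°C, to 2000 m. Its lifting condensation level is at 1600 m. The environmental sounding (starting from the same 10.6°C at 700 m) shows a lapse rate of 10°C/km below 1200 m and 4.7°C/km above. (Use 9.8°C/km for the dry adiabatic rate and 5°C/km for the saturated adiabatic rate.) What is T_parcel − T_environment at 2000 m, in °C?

-2.06°C (parcel cooler than environment)

Parcel:
  700 → 1600 m (dry, 9.8°C/km): ΔT = -9.8 × 0.9 = -8.82°C → T = 1.78°C
  1600 → 2000 m (saturated, 5°C/km): ΔT = -5 × 0.4 = -2°C → T = -0.22°C
Environment:
  700 → 1200 m (environment, lower layer, 10°C/km): ΔT = -10 × 0.5 = -5°C → T = 5.6°C
  1200 → 2000 m (environment, upper layer, 4.7°C/km): ΔT = -4.7 × 0.8 = -3.76°C → T = 1.84°C
T_parcel − T_env = -0.22 − 1.84 = -2.06°C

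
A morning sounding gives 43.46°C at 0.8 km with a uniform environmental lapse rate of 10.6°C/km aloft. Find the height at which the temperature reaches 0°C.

4.9 km

Height above start = (43.46 − 0) / 10.6 = 4.1 km
Altitude = 800 m + 4100 m = 4900 m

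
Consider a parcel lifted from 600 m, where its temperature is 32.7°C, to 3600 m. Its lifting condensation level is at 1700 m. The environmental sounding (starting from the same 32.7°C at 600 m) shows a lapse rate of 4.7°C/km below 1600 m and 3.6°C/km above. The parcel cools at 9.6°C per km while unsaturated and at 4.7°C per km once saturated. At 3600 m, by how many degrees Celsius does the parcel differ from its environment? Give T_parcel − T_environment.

Parcel:
  Dry to 1700 m: -9.6 × 1.1 km = -10.56°C, so T = 22.14°C.
  Saturated to 3600 m: -4.7 × 1.9 km = -8.93°C, so T = 13.21°C.
Environment:
  Environment, lower layer to 1600 m: -4.7 × 1 km = -4.7°C, so T = 28°C.
  Environment, upper layer to 3600 m: -3.6 × 2 km = -7.2°C, so T = 20.8°C.
T_parcel − T_env = 13.21 − 20.8 = -7.59°C

-7.59°C (parcel cooler than environment)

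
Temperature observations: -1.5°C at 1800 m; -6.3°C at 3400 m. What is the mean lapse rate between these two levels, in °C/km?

Γ = −ΔT/Δz = (-1.5 − (-6.3)) / (3400 − 1800) m
  = 4.8°C / 1.6 km = 3°C/km

3°C/km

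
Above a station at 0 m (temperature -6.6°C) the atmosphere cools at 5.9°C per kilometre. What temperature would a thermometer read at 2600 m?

0–2600 m, environmental: Δz = 2.6 km ⇒ ΔT = -15.34°C; T = -21.94°C

-21.94°C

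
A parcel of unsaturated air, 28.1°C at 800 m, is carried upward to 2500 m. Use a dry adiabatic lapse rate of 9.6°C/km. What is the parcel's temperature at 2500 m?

From 800 m to 2500 m (dry adiabatic): cools by 9.6 × 1.7 = 16.32°C, giving 11.78°C.

11.78°C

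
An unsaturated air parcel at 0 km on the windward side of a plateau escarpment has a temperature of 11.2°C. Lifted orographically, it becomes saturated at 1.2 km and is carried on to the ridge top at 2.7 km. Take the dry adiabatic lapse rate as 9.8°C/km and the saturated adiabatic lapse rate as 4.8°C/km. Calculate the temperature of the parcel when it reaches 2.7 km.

0 → 1200 m (dry, 9.8°C/km): ΔT = -9.8 × 1.2 = -11.76°C → T = -0.56°C
1200 → 2700 m (saturated, 4.8°C/km): ΔT = -4.8 × 1.5 = -7.2°C → T = -7.76°C

-7.76°C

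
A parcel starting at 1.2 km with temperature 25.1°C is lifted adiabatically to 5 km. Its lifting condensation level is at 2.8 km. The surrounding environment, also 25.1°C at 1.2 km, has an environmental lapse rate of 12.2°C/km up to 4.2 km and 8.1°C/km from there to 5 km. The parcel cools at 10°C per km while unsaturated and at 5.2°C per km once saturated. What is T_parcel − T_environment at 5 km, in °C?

+15.64°C (parcel warmer than environment)

Parcel:
  Dry to 2800 m: -10 × 1.6 km = -16°C, so T = 9.1°C.
  Saturated to 5000 m: -5.2 × 2.2 km = -11.44°C, so T = -2.34°C.
Environment:
  Environment, lower layer to 4200 m: -12.2 × 3 km = -36.6°C, so T = -11.5°C.
  Environment, upper layer to 5000 m: -8.1 × 0.8 km = -6.48°C, so T = -17.98°C.
T_parcel − T_env = -2.34 − (-17.98) = +15.64°C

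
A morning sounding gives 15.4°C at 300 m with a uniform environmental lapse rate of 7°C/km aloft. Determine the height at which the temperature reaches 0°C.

Height above start = (15.4 − 0) / 7 = 2.2 km
Altitude = 300 m + 2200 m = 2500 m

2500 m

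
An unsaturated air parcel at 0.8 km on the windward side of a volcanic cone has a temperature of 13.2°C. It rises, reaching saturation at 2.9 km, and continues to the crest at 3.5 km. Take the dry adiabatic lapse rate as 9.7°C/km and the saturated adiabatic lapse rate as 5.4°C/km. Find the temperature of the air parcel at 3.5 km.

-10.41°C

800 → 2900 m (dry, 9.7°C/km): ΔT = -9.7 × 2.1 = -20.37°C → T = -7.17°C
2900 → 3500 m (saturated, 5.4°C/km): ΔT = -5.4 × 0.6 = -3.24°C → T = -10.41°C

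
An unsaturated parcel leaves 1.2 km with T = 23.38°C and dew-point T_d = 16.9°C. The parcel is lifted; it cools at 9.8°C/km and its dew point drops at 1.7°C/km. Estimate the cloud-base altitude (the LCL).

T and T_d converge at 9.8 − 1.7 = 8.1°C per km
Height above start = (23.38 − 16.9) / 8.1 = 0.8 km
LCL altitude = 1200 m + 800 m = 2000 m

2 km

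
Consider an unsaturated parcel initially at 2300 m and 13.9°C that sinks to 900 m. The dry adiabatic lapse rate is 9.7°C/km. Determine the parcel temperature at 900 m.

27.48°C

2300 → 900 m (dry adiabatic, 9.7°C/km): ΔT = +9.7 × 1.4 = +13.58°C → T = 27.48°C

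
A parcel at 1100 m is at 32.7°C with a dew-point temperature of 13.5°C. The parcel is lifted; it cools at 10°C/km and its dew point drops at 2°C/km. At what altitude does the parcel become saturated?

T and T_d converge at 10 − 2 = 8°C per km
Height above start = (32.7 − 13.5) / 8 = 2.4 km
LCL altitude = 1100 m + 2400 m = 3500 m

3500 m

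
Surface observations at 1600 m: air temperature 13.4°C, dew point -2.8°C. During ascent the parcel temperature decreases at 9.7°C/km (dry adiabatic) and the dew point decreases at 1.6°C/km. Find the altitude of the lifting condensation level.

3600 m

T and T_d converge at 9.7 − 1.6 = 8.1°C per km
Height above start = (13.4 − (-2.8)) / 8.1 = 2 km
LCL altitude = 1600 m + 2000 m = 3600 m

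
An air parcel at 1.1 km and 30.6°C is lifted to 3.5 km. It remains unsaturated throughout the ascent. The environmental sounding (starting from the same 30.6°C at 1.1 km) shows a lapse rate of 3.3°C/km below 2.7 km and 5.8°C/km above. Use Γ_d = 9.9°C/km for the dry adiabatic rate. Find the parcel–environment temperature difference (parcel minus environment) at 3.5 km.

-13.84°C (parcel cooler than environment)

Parcel:
  1100–3500 m, dry: Δz = 2.4 km ⇒ ΔT = -23.76°C; T = 6.84°C
Environment:
  1100–2700 m, environment, lower layer: Δz = 1.6 km ⇒ ΔT = -5.28°C; T = 25.32°C
  2700–3500 m, environment, upper layer: Δz = 0.8 km ⇒ ΔT = -4.64°C; T = 20.68°C
T_parcel − T_env = 6.84 − 20.68 = -13.84°C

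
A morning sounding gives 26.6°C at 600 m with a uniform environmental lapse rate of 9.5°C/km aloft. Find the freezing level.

3400 m

Height above start = (26.6 − 0) / 9.5 = 2.8 km
Altitude = 600 m + 2800 m = 3400 m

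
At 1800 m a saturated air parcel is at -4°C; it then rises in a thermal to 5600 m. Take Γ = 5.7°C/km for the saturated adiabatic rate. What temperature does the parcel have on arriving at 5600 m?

-25.66°C

1800–5600 m, saturated adiabatic: Δz = 3.8 km ⇒ ΔT = -21.66°C; T = -25.66°C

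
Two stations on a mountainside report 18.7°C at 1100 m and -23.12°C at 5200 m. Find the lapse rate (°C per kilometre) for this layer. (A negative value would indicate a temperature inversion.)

Γ = −ΔT/Δz = (18.7 − (-23.12)) / (5200 − 1100) m
  = 41.82°C / 4.1 km = 10.2°C/km

10.2°C/km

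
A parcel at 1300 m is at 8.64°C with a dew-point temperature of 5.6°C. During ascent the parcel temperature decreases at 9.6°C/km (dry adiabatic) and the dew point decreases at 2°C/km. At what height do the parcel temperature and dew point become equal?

1700 m

T and T_d converge at 9.6 − 2 = 7.6°C per km
Height above start = (8.64 − 5.6) / 7.6 = 0.4 km
LCL altitude = 1300 m + 400 m = 1700 m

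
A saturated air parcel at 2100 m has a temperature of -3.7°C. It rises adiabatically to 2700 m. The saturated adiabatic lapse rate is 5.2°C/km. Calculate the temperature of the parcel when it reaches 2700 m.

2100 → 2700 m (saturated adiabatic, 5.2°C/km): ΔT = -5.2 × 0.6 = -3.12°C → T = -6.82°C

-6.82°C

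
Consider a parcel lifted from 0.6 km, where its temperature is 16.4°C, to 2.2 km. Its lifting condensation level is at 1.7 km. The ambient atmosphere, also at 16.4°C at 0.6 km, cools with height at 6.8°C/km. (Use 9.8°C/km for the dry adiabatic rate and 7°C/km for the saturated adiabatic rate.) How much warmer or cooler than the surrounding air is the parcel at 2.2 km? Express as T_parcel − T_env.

Parcel:
  600–1700 m, dry: Δz = 1.1 km ⇒ ΔT = -10.78°C; T = 5.62°C
  1700–2200 m, saturated: Δz = 0.5 km ⇒ ΔT = -3.5°C; T = 2.12°C
Environment:
  600–2200 m, environment: Δz = 1.6 km ⇒ ΔT = -10.88°C; T = 5.52°C
T_parcel − T_env = 2.12 − 5.52 = -3.4°C

-3.4°C (parcel cooler than environment)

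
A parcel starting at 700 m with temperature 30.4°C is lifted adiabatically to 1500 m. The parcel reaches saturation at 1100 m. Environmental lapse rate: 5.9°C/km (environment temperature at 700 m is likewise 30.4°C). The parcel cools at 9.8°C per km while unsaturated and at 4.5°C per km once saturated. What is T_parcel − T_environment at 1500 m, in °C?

Parcel:
  700–1100 m, dry: Δz = 0.4 km ⇒ ΔT = -3.92°C; T = 26.48°C
  1100–1500 m, saturated: Δz = 0.4 km ⇒ ΔT = -1.8°C; T = 24.68°C
Environment:
  700–1500 m, environment: Δz = 0.8 km ⇒ ΔT = -4.72°C; T = 25.68°C
T_parcel − T_env = 24.68 − 25.68 = -1°C

-1°C (parcel cooler than environment)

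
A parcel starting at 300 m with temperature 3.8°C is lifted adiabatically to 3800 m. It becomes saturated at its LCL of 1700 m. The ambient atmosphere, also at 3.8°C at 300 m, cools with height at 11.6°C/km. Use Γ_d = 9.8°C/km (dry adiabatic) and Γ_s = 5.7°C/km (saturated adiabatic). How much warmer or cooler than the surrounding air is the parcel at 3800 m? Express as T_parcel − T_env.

+14.91°C (parcel warmer than environment)

Parcel:
  300 → 1700 m (dry, 9.8°C/km): ΔT = -9.8 × 1.4 = -13.72°C → T = -9.92°C
  1700 → 3800 m (saturated, 5.7°C/km): ΔT = -5.7 × 2.1 = -11.97°C → T = -21.89°C
Environment:
  300 → 3800 m (environment, 11.6°C/km): ΔT = -11.6 × 3.5 = -40.6°C → T = -36.8°C
T_parcel − T_env = -21.89 − (-36.8) = +14.91°C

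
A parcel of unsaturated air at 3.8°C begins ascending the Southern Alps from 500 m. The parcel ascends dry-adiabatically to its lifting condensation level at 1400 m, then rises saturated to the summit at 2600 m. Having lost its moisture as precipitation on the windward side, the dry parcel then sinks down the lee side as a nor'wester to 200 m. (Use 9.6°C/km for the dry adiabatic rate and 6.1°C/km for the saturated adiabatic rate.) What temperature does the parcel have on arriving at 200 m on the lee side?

10.88°C

Dry to 1400 m: -9.6 × 0.9 km = -8.64°C, so T = -4.84°C.
Saturated to 2600 m: -6.1 × 1.2 km = -7.32°C, so T = -12.16°C.
Dry descent to 200 m: +9.6 × 2.4 km = +23.04°C, so T = 10.88°C.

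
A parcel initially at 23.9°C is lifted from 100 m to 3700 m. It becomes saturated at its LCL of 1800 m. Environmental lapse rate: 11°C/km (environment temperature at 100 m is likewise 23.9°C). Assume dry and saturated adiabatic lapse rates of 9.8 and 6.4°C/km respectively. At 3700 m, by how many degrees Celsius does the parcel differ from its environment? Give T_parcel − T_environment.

+10.78°C (parcel warmer than environment)

Parcel:
  From 100 m to 1800 m (dry): cools by 9.8 × 1.7 = 16.66°C, giving 7.24°C.
  From 1800 m to 3700 m (saturated): cools by 6.4 × 1.9 = 12.16°C, giving -4.92°C.
Environment:
  From 100 m to 3700 m (environment): cools by 11 × 3.6 = 39.6°C, giving -15.7°C.
T_parcel − T_env = -4.92 − (-15.7) = +10.78°C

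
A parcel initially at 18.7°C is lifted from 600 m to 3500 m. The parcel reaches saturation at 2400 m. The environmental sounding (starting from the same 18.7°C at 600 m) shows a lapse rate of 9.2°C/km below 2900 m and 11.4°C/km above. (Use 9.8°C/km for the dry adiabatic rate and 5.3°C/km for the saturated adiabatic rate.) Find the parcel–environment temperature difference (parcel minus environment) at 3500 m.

+4.53°C (parcel warmer than environment)

Parcel:
  From 600 m to 2400 m (dry): cools by 9.8 × 1.8 = 17.64°C, giving 1.06°C.
  From 2400 m to 3500 m (saturated): cools by 5.3 × 1.1 = 5.83°C, giving -4.77°C.
Environment:
  From 600 m to 2900 m (environment, lower layer): cools by 9.2 × 2.3 = 21.16°C, giving -2.46°C.
  From 2900 m to 3500 m (environment, upper layer): cools by 11.4 × 0.6 = 6.84°C, giving -9.3°C.
T_parcel − T_env = -4.77 − (-9.3) = +4.53°C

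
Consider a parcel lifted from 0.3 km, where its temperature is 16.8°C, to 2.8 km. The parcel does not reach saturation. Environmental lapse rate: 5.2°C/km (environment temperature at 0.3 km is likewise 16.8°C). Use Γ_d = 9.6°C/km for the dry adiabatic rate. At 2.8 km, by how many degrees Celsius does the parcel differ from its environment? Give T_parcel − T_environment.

-11°C (parcel cooler than environment)

Parcel:
  Dry to 2800 m: -9.6 × 2.5 km = -24°C, so T = -7.2°C.
Environment:
  Environment to 2800 m: -5.2 × 2.5 km = -13°C, so T = 3.8°C.
T_parcel − T_env = -7.2 − 3.8 = -11°C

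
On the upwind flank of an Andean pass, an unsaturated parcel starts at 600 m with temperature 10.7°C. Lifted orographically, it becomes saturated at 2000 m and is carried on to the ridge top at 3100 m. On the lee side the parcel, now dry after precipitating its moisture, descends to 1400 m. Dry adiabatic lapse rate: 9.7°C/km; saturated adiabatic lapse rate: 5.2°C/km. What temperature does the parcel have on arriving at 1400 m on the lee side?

7.89°C

600–2000 m, dry: Δz = 1.4 km ⇒ ΔT = -13.58°C; T = -2.88°C
2000–3100 m, saturated: Δz = 1.1 km ⇒ ΔT = -5.72°C; T = -8.6°C
3100–1400 m, dry descent: Δz = 1.7 km ⇒ ΔT = +16.49°C; T = 7.89°C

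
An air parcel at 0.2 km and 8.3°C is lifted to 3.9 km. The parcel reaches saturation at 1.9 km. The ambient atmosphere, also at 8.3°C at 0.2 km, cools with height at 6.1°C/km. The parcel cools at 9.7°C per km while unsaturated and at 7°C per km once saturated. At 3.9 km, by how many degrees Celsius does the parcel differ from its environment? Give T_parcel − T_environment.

Parcel:
  200–1900 m, dry: Δz = 1.7 km ⇒ ΔT = -16.49°C; T = -8.19°C
  1900–3900 m, saturated: Δz = 2 km ⇒ ΔT = -14°C; T = -22.19°C
Environment:
  200–3900 m, environment: Δz = 3.7 km ⇒ ΔT = -22.57°C; T = -14.27°C
T_parcel − T_env = -22.19 − (-14.27) = -7.92°C

-7.92°C (parcel cooler than environment)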